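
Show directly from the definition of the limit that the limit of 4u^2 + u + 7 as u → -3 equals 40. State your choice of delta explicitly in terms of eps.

Let eps > 0. We want delta > 0 such that 0 < |u + 3| < delta implies |(4u^2 + u + 7) − 40| < eps.
(4u^2 + u + 7) − 40 = 4u^2 + u - 33 = (u + 3)(4u - 11).
So |(4u^2 + u + 7) − 40| = |u + 3|·|4u - 11|.
Require delta ≤ 1. Then |u + 3| < 1 gives |u| < 4, and by the triangle inequality |4u - 11| ≤ 4·4 + 11 = 27.
Hence |(4u^2 + u + 7) − 40| ≤ 27|u + 3| < eps provided |u + 3| < eps/27.
Choosing delta = min(1, eps/27) ensures both conditions, hence |(4u^2 + u + 7) − 40| < eps.

delta = min(1, eps/27)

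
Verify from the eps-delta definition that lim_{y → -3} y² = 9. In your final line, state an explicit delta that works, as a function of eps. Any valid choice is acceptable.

Suppose eps > 0. We seek delta > 0 with 0 < |y + 3| < delta ⇒ |y² − 9| < eps.
Factor: y² − 9 = (y + 3)(y - 3), so |y² − 9| = |y + 3|·|y - 3|.
Restrict delta ≤ 2. Then |y + 3| < 2 gives |y| < 5, so by the triangle inequality |y - 3| ≤ 5 + 3 = 8.
Hence |y² − 9| ≤ 8|y + 3|, which is < eps once |y + 3| < eps/8.
Take delta = min(2, eps/8). If 0 < |y + 3| < delta then both bounds hold and |y² − 9| ≤ 8|y + 3| < 8·(eps/8) = eps.

delta = min(2, eps/8)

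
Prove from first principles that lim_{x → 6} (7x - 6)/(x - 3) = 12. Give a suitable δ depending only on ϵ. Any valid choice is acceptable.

δ = min(3/2, (3/10)ϵ)

Let ϵ > 0 be given. We want δ > 0 with 0 < |x − 6| < δ ⇒ |(7x - 6)/(x - 3) − 12| < ϵ.
Combining over a common denominator, (7x - 6)/(x - 3) − 12 = [(7x - 6)·3 − 36·(x - 3)] / [3·(x - 3)] = -15(x − 6) / (3(x - 3)).
So |(7x - 6)/(x - 3) − 12| = 15|x − 6| / (3·|x − 3|).
Restrict δ ≤ 3/2. Then |x − 6| < 3/2 gives |x − 3| = |(x − 6) + 3| ≥ 3 − 3/2 = 3/2.
Hence |(7x - 6)/(x - 3) − 12| < 15|x − 6|/(3·(3/2)) = (10/3)|x − 6|, which is < ϵ once |x − 6| < (3/10)ϵ.
Take δ = min(3/2, (3/10)ϵ). Then 0 < |x − 6| < δ forces both bounds, so |(7x - 6)/(x - 3) − 12| < ϵ.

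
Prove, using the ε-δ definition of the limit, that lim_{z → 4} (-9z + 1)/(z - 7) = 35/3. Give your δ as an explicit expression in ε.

δ = min(3/2, (9/124)ε)

Let ε > 0. We want δ > 0 with 0 < |z − 4| < δ ⇒ |(-9z + 1)/(z - 7) − (35/3)| < ε.
Combining over a common denominator, (-9z + 1)/(z - 7) − (35/3) = [(-9z + 1)·(-3) − (-35)·(z - 7)] / [(-3)·(z - 7)] = 62(z − 4) / ((-3)(z - 7)).
So |(-9z + 1)/(z - 7) − (35/3)| = 62|z − 4| / (3·|z − 7|).
Require δ ≤ 3/2, so |z − 7| ≥ |-3| − |z − 4| > 3 − 3/2 = 3/2.
Hence |(-9z + 1)/(z - 7) − (35/3)| < 62|z − 4|/(3·(3/2)) = (124/9)|z − 4|, which is < ε once |z − 4| < (9/124)ε.
Take δ = min(3/2, (9/124)ε). Then 0 < |z − 4| < δ forces both bounds, so |(-9z + 1)/(z - 7) − (35/3)| < ε.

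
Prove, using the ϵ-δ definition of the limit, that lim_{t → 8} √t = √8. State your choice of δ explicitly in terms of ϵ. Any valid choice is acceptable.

δ = min(8, √8·ϵ)

Let ϵ > 0. We want δ > 0 such that 0 < |t − 8| < δ implies |√t − √8| < ϵ.
Rationalise: √t − √8 = (t − 8)/(√t + √8), so |√t − √8| = |t − 8|/(√t + √8).
Restrict δ ≤ 8 so that |t − 8| < 8 forces t > 0, and then √t + √8 > √8.
Hence |√t − √8| < |t − 8|/√8, which is < ϵ once |t − 8| < √8·ϵ.
Take δ = min(8, √8·ϵ). If 0 < |t − 8| < δ then t > 0 and |√t − √8| < |t − 8|/√8 < ϵ.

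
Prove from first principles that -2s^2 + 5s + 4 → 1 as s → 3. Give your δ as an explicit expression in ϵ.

Suppose ϵ > 0. We want δ > 0 such that 0 < |s − 3| < δ implies |(-2s^2 + 5s + 4) − 1| < ϵ.
(-2s^2 + 5s + 4) − 1 = -2s^2 + 5s + 3 = (s − 3)(-2s - 1).
So |(-2s^2 + 5s + 4) − 1| = |s − 3|·|-2s - 1|.
Assume first that |s − 3| < 1, so |s| < 4. Then |-2s - 1| ≤ 2·4 + 1 = 9.
Hence |(-2s^2 + 5s + 4) − 1| ≤ 9|s − 3| < ϵ provided |s − 3| < ϵ/9.
Take δ = min(1, ϵ/9). Then 0 < |s − 3| < δ gives both |s − 3| < 1 and |s − 3| < ϵ/9, so |(-2s^2 + 5s + 4) − 1| < ϵ.

δ = min(1, ϵ/9)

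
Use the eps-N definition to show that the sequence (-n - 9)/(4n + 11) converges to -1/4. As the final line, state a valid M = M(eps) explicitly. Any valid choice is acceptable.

Let eps > 0. For n ≥ 1, |(-n - 9)/(4n + 11) + 1/4| = |-25|/(4(4n + 11)) = 25/(4(4n + 11)).
Since 4n + 11 ≥ 4n for n ≥ 1, this is ≤ 25/(4·4n) = (25/16)/n.
So |(-n - 9)/(4n + 11) + 1/4| < eps whenever n > (25/16)/eps.
Take M = (25/16)/eps. If n > M then |(-n - 9)/(4n + 11) + 1/4| ≤ (25/16)/n < eps.

M = (25/16)/eps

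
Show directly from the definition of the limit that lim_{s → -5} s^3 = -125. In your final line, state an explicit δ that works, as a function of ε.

δ = min(1, ε/91)

Suppose ε > 0. We seek δ > 0 with 0 < |s + 5| < δ ⇒ |s^3 + 125| < ε.
Factor: s^3 + 125 = (s + 5)(s^2 - 5s + 25), so |s^3 + 125| = |s + 5|·|s^2 - 5s + 25|.
Impose δ ≤ 1 so that |s| < 6; then |s^2 - 5s + 25| ≤ 91.
Hence |s^3 + 125| ≤ 91|s + 5|, which is < ε once |s + 5| < ε/91.
Take δ = min(1, ε/91). If 0 < |s + 5| < δ then both bounds hold and |s^3 + 125| ≤ 91|s + 5| < 91·(ε/91) = ε.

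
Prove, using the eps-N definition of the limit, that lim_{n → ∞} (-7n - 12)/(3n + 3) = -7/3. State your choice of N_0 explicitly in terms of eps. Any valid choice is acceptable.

N_0 = (5/3)/eps

Suppose eps > 0. For n ≥ 1, |(-7n - 12)/(3n + 3) + 7/3| = |-15|/(3(3n + 3)) = 15/(3(3n + 3)).
Since 3n + 3 ≥ 3n for n ≥ 1, this is ≤ 15/(3·3n) = (5/3)/n.
So |(-7n - 12)/(3n + 3) + 7/3| < eps whenever n > (5/3)/eps.
Take N_0 = (5/3)/eps. If n > N_0 then |(-7n - 12)/(3n + 3) + 7/3| ≤ (5/3)/n < eps.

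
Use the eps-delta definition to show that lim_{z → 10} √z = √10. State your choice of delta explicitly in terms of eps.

delta = min(10, √10·eps)

Let eps > 0 be given. We want delta > 0 such that 0 < |z − 10| < delta implies |√z − √10| < eps.
Multiplying by the conjugate, |√z − √10| = |z − 10|/(√z + √10).
Restrict delta ≤ 10 so that |z − 10| < 10 forces z > 0, and then √z + √10 > √10.
Hence |√z − √10| < |z − 10|/√10, which is < eps once |z − 10| < √10·eps.
Take delta = min(10, √10·eps). If 0 < |z − 10| < delta then z > 0 and |√z − √10| < |z − 10|/√10 < eps.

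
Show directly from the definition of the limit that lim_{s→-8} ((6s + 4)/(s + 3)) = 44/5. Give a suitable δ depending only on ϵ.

δ = min(5/2, (25/28)ϵ)

Fix ϵ > 0. We want δ > 0 with 0 < |s + 8| < δ ⇒ |(6s + 4)/(s + 3) − (44/5)| < ϵ.
Combining over a common denominator, (6s + 4)/(s + 3) − (44/5) = [(6s + 4)·(-5) − (-44)·(s + 3)] / [(-5)·(s + 3)] = 14(s + 8) / ((-5)(s + 3)).
So |(6s + 4)/(s + 3) − (44/5)| = 14|s + 8| / (5·|s + 3|).
Restrict δ ≤ 5/2. Then |s + 8| < 5/2 gives |s + 3| = |(s + 8) + (-5)| ≥ 5 − 5/2 = 5/2.
Hence |(6s + 4)/(s + 3) − (44/5)| < 14|s + 8|/(5·(5/2)) = (28/25)|s + 8|, which is < ϵ once |s + 8| < (25/28)ϵ.
Take δ = min(5/2, (25/28)ϵ). Then 0 < |s + 8| < δ forces both bounds, so |(6s + 4)/(s + 3) − (44/5)| < ϵ.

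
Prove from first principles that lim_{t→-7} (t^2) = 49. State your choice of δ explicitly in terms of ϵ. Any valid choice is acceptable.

Suppose ϵ > 0. We seek δ > 0 with 0 < |t + 7| < δ ⇒ |t^2 − 49| < ϵ.
Factor: t^2 − 49 = (t + 7)(t - 7), so |t^2 − 49| = |t + 7|·|t - 7|.
Restrict δ ≤ 1. Then |t + 7| < 1 gives |t| < 8, so by the triangle inequality |t - 7| ≤ 8 + 7 = 15.
Hence |t^2 − 49| ≤ 15|t + 7|, which is < ϵ once |t + 7| < ϵ/15.
Take δ = min(1, ϵ/15). If 0 < |t + 7| < δ then both bounds hold and |t^2 − 49| ≤ 15|t + 7| < 15·(ϵ/15) = ϵ.

δ = min(1, ϵ/15)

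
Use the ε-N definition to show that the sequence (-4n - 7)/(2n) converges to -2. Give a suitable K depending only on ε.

Fix ε > 0. For n ≥ 1, |(-4n - 7)/(2n) + 2| = |-14|/(2(2n)) = 14/(2(2n)).
Since 2n ≥ 2n for n ≥ 1, this is ≤ 14/(2·2n) = (7/2)/n.
So |(-4n - 7)/(2n) + 2| < ε whenever n > (7/2)/ε.
Take K = (7/2)/ε. If n > K then |(-4n - 7)/(2n) + 2| ≤ (7/2)/n < ε.

K = (7/2)/ε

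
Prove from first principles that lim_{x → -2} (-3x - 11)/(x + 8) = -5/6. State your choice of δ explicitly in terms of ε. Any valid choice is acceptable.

Suppose ε > 0. We want δ > 0 with 0 < |x + 2| < δ ⇒ |(-3x - 11)/(x + 8) + 5/6| < ε.
Combining over a common denominator, (-3x - 11)/(x + 8) + 5/6 = [(-3x - 11)·6 − (-5)·(x + 8)] / [6·(x + 8)] = -13(x + 2) / (6(x + 8)).
So |(-3x - 11)/(x + 8) + 5/6| = 13|x + 2| / (6·|x + 8|).
Require δ ≤ 3, so |x + 8| ≥ |6| − |x + 2| > 6 − 3 = 3.
Hence |(-3x - 11)/(x + 8) + 5/6| < 13|x + 2|/(6·3) = (13/18)|x + 2|, which is < ε once |x + 2| < (18/13)ε.
Take δ = min(3, (18/13)ε). Then 0 < |x + 2| < δ forces both bounds, so |(-3x - 11)/(x + 8) + 5/6| < ε.

δ = min(3, (18/13)ε)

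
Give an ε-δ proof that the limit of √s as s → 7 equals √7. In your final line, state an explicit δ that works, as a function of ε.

Fix ε > 0. We want δ > 0 such that 0 < |s − 7| < δ implies |√s − √7| < ε.
Multiplying by the conjugate, |√s − √7| = |s − 7|/(√s + √7).
Restrict δ ≤ 7 so that |s − 7| < 7 forces s > 0, and then √s + √7 > √7.
Hence |√s − √7| < |s − 7|/√7, which is < ε once |s − 7| < √7·ε.
Take δ = min(7, √7·ε). If 0 < |s − 7| < δ then s > 0 and |√s − √7| < |s − 7|/√7 < ε.

δ = min(7, √7·ε)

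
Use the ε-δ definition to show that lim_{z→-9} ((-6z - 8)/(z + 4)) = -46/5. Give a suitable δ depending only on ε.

Let ε > 0. We want δ > 0 with 0 < |z + 9| < δ ⇒ |(-6z - 8)/(z + 4) + 46/5| < ε.
Combining over a common denominator, (-6z - 8)/(z + 4) + 46/5 = [(-6z - 8)·(-5) − 46·(z + 4)] / [(-5)·(z + 4)] = -16(z + 9) / ((-5)(z + 4)).
So |(-6z - 8)/(z + 4) + 46/5| = 16|z + 9| / (5·|z + 4|).
Restrict δ ≤ 5/2. Then |z + 9| < 5/2 gives |z + 4| = |(z + 9) + (-5)| ≥ 5 − 5/2 = 5/2.
Hence |(-6z - 8)/(z + 4) + 46/5| < 16|z + 9|/(5·(5/2)) = (32/25)|z + 9|, which is < ε once |z + 9| < (25/32)ε.
Take δ = min(5/2, (25/32)ε). Then 0 < |z + 9| < δ forces both bounds, so |(-6z - 8)/(z + 4) + 46/5| < ε.

δ = min(5/2, (25/32)ε)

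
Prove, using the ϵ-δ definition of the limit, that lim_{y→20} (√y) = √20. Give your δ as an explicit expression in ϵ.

δ = min(20, √20·ϵ)

Let ϵ > 0. We want δ > 0 such that 0 < |y − 20| < δ implies |√y − √20| < ϵ.
Rationalise: √y − √20 = (y − 20)/(√y + √20), so |√y − √20| = |y − 20|/(√y + √20).
Restrict δ ≤ 20 so that |y − 20| < 20 forces y > 0, and then √y + √20 > √20.
Hence |√y − √20| < |y − 20|/√20, which is < ϵ once |y − 20| < √20·ϵ.
Take δ = min(20, √20·ϵ). If 0 < |y − 20| < δ then y > 0 and |√y − √20| < |y − 20|/√20 < ϵ.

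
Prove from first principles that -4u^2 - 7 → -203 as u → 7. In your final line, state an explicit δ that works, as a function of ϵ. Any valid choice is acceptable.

Let ϵ > 0 be given. We want δ > 0 such that 0 < |u − 7| < δ implies |(-4u^2 - 7) + 203| < ϵ.
(-4u^2 - 7) + 203 = -4u^2 + 196 = (u − 7)(-4u - 28).
So |(-4u^2 - 7) + 203| = |u − 7|·|-4u - 28|.
Assume first that |u − 7| < 1, so |u| < 8. Then |-4u - 28| ≤ 4·8 + 28 = 60.
Hence |(-4u^2 - 7) + 203| ≤ 60|u − 7| < ϵ provided |u − 7| < ϵ/60.
Choosing δ = min(1, ϵ/60) ensures both conditions, hence |(-4u^2 - 7) + 203| < ϵ.

δ = min(1, ϵ/60)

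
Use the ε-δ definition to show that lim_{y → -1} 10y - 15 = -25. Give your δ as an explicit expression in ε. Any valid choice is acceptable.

δ = ε/10

Let ε > 0. We need δ > 0 so that 0 < |y + 1| < δ implies |(10y - 15) + 25| < ε.
|(10y - 15) + 25| = |10y + 10| = 10|y + 1|.
Thus it suffices that |y + 1| < ε/10.
Choosing δ = ε/10 gives |(10y - 15) + 25| = 10|y + 1| < ε whenever |y + 1| < δ.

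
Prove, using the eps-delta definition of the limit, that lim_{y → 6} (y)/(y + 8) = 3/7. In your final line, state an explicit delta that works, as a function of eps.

Let eps > 0. We want delta > 0 with 0 < |y − 6| < delta ⇒ |(y)/(y + 8) − (3/7)| < eps.
Combining over a common denominator, (y)/(y + 8) − (3/7) = [(y)·14 − 6·(y + 8)] / [14·(y + 8)] = 8(y − 6) / (14(y + 8)).
So |(y)/(y + 8) − (3/7)| = 8|y − 6| / (14·|y + 8|).
Require delta ≤ 7, so |y + 8| ≥ |14| − |y − 6| > 14 − 7 = 7.
Hence |(y)/(y + 8) − (3/7)| < 8|y − 6|/(14·7) = (4/49)|y − 6|, which is < eps once |y − 6| < (49/4)eps.
Take delta = min(7, (49/4)eps). Then 0 < |y − 6| < delta forces both bounds, so |(y)/(y + 8) − (3/7)| < eps.

delta = min(7, (49/4)eps)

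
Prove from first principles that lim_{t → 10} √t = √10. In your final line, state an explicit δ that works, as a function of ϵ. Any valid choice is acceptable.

Fix ϵ > 0. We want δ > 0 such that 0 < |t − 10| < δ implies |√t − √10| < ϵ.
Rationalise: √t − √10 = (t − 10)/(√t + √10), so |√t − √10| = |t − 10|/(√t + √10).
Restrict δ ≤ 10 so that |t − 10| < 10 forces t > 0, and then √t + √10 > √10.
Hence |√t − √10| < |t − 10|/√10, which is < ϵ once |t − 10| < √10·ϵ.
Take δ = min(10, √10·ϵ). If 0 < |t − 10| < δ then t > 0 and |√t − √10| < |t − 10|/√10 < ϵ.

δ = min(10, √10·ϵ)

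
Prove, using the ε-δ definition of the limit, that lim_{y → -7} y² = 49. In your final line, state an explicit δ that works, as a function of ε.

Fix ε > 0. We seek δ > 0 with 0 < |y + 7| < δ ⇒ |y² − 49| < ε.
Factor: y² − 49 = (y + 7)(y - 7), so |y² − 49| = |y + 7|·|y - 7|.
Impose δ ≤ 2 so that |y| < 9; then |y - 7| ≤ 16.
Hence |y² − 49| ≤ 16|y + 7|, which is < ε once |y + 7| < ε/16.
Take δ = min(2, ε/16). If 0 < |y + 7| < δ then both bounds hold and |y² − 49| ≤ 16|y + 7| < 16·(ε/16) = ε.

δ = min(2, ε/16)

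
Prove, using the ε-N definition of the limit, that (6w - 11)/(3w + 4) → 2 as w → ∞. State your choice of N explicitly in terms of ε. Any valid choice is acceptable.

Suppose ε > 0. We seek N > 0 such that w > N implies |(6w - 11)/(3w + 4) − 2| < ε.
(6w - 11)/(3w + 4) − 2 = (3(6w - 11) − 6(3w + 4)) / (3(3w + 4)) = -57/(3(3w + 4)).
For w > 0 we have 3w + 4 > 3w, so |(6w - 11)/(3w + 4) − 2| = 57/(3(3w + 4)) < 57/(3·3w) = (19/3)/w.
Thus |(6w - 11)/(3w + 4) − 2| < ε whenever w > (19/3)/ε.
Take N = (19/3)/ε. If w > N then |(6w - 11)/(3w + 4) − 2| < (19/3)/w < ε.

N = (19/3)/ε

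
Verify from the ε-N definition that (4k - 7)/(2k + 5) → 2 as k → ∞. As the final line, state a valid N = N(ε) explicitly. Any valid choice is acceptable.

N = (17/2)/ε

Fix ε > 0. For k ≥ 1, |(4k - 7)/(2k + 5) − 2| = |-34|/(2(2k + 5)) = 34/(2(2k + 5)).
Since 2k + 5 ≥ 2k for k ≥ 1, this is ≤ 34/(2·2k) = (17/2)/k.
So |(4k - 7)/(2k + 5) − 2| < ε whenever k > (17/2)/ε.
Take N = (17/2)/ε. If k > N then |(4k - 7)/(2k + 5) − 2| ≤ (17/2)/k < ε.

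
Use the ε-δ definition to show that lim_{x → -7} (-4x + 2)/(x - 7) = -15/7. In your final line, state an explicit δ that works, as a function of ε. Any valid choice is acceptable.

Let ε > 0. We want δ > 0 with 0 < |x + 7| < δ ⇒ |(-4x + 2)/(x - 7) + 15/7| < ε.
Combining over a common denominator, (-4x + 2)/(x - 7) + 15/7 = [(-4x + 2)·(-14) − 30·(x - 7)] / [(-14)·(x - 7)] = 26(x + 7) / ((-14)(x - 7)).
So |(-4x + 2)/(x - 7) + 15/7| = 26|x + 7| / (14·|x − 7|).
Restrict δ ≤ 7. Then |x + 7| < 7 gives |x − 7| = |(x + 7) + (-14)| ≥ 14 − 7 = 7.
Hence |(-4x + 2)/(x - 7) + 15/7| < 26|x + 7|/(14·7) = (13/49)|x + 7|, which is < ε once |x + 7| < (49/13)ε.
Take δ = min(7, (49/13)ε). Then 0 < |x + 7| < δ forces both bounds, so |(-4x + 2)/(x - 7) + 15/7| < ε.

δ = min(7, (49/13)ε)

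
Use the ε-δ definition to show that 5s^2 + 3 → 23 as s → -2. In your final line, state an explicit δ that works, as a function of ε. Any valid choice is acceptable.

δ = min(1, ε/25)

Suppose ε > 0. We want δ > 0 such that 0 < |s + 2| < δ implies |(5s^2 + 3) − 23| < ε.
(5s^2 + 3) − 23 = 5s^2 - 20 = (s + 2)(5s - 10).
So |(5s^2 + 3) − 23| = |s + 2|·|5s - 10|.
Assume first that |s + 2| < 1, so |s| < 3. Then |5s - 10| ≤ 5·3 + 10 = 25.
Hence |(5s^2 + 3) − 23| ≤ 25|s + 2| < ε provided |s + 2| < ε/25.
Choosing δ = min(1, ε/25) ensures both conditions, hence |(5s^2 + 3) − 23| < ε.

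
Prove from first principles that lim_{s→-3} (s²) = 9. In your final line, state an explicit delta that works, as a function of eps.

Suppose eps > 0. We seek delta > 0 with 0 < |s + 3| < delta ⇒ |s² − 9| < eps.
Factor: s² − 9 = (s + 3)(s - 3), so |s² − 9| = |s + 3|·|s - 3|.
Restrict delta ≤ 1. Then |s + 3| < 1 gives |s| < 4, so by the triangle inequality |s - 3| ≤ 4 + 3 = 7.
Hence |s² − 9| ≤ 7|s + 3|, which is < eps once |s + 3| < eps/7.
Take delta = min(1, eps/7). If 0 < |s + 3| < delta then both bounds hold and |s² − 9| ≤ 7|s + 3| < 7·(eps/7) = eps.

delta = min(1, eps/7)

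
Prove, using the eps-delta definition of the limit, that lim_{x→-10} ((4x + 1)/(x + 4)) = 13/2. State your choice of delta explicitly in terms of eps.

delta = min(3, (6/5)eps)

Suppose eps > 0. We want delta > 0 with 0 < |x + 10| < delta ⇒ |(4x + 1)/(x + 4) − (13/2)| < eps.
Combining over a common denominator, (4x + 1)/(x + 4) − (13/2) = [(4x + 1)·(-6) − (-39)·(x + 4)] / [(-6)·(x + 4)] = 15(x + 10) / ((-6)(x + 4)).
So |(4x + 1)/(x + 4) − (13/2)| = 15|x + 10| / (6·|x + 4|).
Require delta ≤ 3, so |x + 4| ≥ |-6| − |x + 10| > 6 − 3 = 3.
Hence |(4x + 1)/(x + 4) − (13/2)| < 15|x + 10|/(6·3) = (5/6)|x + 10|, which is < eps once |x + 10| < (6/5)eps.
Take delta = min(3, (6/5)eps). Then 0 < |x + 10| < delta forces both bounds, so |(4x + 1)/(x + 4) − (13/2)| < eps.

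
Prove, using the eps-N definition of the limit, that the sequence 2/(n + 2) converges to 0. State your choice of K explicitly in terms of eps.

K = 2/eps

Fix eps > 0. For n ≥ 1, |2/(n + 2) − 0| = 2/(n + 2) ≤ 2/n.
We need 2/n < eps, i.e. n > 2/eps.
Take K = 2/eps. If n > K then |2/(n + 2)| ≤ 2/n < eps.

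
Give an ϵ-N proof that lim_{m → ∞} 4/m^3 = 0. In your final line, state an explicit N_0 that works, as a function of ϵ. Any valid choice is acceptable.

N_0 = (4/ϵ)^{1/3}

Let ϵ > 0 be given. For m ≥ 1, |4/m^3 − 0| = 4/m^3.
4/m^3 < ϵ ⇔ m^3 > 4/ϵ ⇔ m > (4/ϵ)^{1/3}.
Take N_0 = (4/ϵ)^{1/3}. Then m > N_0 implies 4/m^3 < ϵ.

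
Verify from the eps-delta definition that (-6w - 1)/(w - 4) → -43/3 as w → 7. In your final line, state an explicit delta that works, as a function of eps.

delta = min(3/2, (9/50)eps)

Fix eps > 0. We want delta > 0 with 0 < |w − 7| < delta ⇒ |(-6w - 1)/(w - 4) + 43/3| < eps.
Combining over a common denominator, (-6w - 1)/(w - 4) + 43/3 = [(-6w - 1)·3 − (-43)·(w - 4)] / [3·(w - 4)] = 25(w − 7) / (3(w - 4)).
So |(-6w - 1)/(w - 4) + 43/3| = 25|w − 7| / (3·|w − 4|).
Require delta ≤ 3/2, so |w − 4| ≥ |3| − |w − 7| > 3 − 3/2 = 3/2.
Hence |(-6w - 1)/(w - 4) + 43/3| < 25|w − 7|/(3·(3/2)) = (50/9)|w − 7|, which is < eps once |w − 7| < (9/50)eps.
Take delta = min(3/2, (9/50)eps). Then 0 < |w − 7| < delta forces both bounds, so |(-6w - 1)/(w - 4) + 43/3| < eps.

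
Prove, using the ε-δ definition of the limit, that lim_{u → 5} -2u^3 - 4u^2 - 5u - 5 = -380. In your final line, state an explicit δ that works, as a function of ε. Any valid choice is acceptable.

δ = min(1, ε/231)

Suppose ε > 0. We want δ > 0 such that 0 < |u − 5| < δ implies |(-2u^3 - 4u^2 - 5u - 5) + 380| < ε.
(-2u^3 - 4u^2 - 5u - 5) + 380 = -2u^3 - 4u^2 - 5u + 375 = (u − 5)(-2u^2 - 14u - 75).
So |(-2u^3 - 4u^2 - 5u - 5) + 380| = |u − 5|·|-2u^2 - 14u - 75|.
Require δ ≤ 1. Then |u − 5| < 1 gives |u| < 6, and by the triangle inequality |-2u^2 - 14u - 75| ≤ 2·6^2 + 14·6 + 75 = 231.
Hence |(-2u^3 - 4u^2 - 5u - 5) + 380| ≤ 231|u − 5| < ε provided |u − 5| < ε/231.
Choosing δ = min(1, ε/231) ensures both conditions, hence |(-2u^3 - 4u^2 - 5u - 5) + 380| < ε.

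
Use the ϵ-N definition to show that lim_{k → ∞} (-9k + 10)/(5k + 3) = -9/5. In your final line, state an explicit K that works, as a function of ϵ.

K = (77/25)/ϵ

Suppose ϵ > 0. For k ≥ 1, |(-9k + 10)/(5k + 3) + 9/5| = |77|/(5(5k + 3)) = 77/(5(5k + 3)).
Since 5k + 3 ≥ 5k for k ≥ 1, this is ≤ 77/(5·5k) = (77/25)/k.
So |(-9k + 10)/(5k + 3) + 9/5| < ϵ whenever k > (77/25)/ϵ.
Take K = (77/25)/ϵ. If k > K then |(-9k + 10)/(5k + 3) + 9/5| ≤ (77/25)/k < ϵ.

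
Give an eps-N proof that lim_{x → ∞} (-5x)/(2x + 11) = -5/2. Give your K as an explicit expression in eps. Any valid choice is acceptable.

K = (55/4)/eps

Fix eps > 0. We seek K > 0 such that x > K implies |(-5x)/(2x + 11) + 5/2| < eps.
(-5x)/(2x + 11) + 5/2 = (2(-5x) − (-5)(2x + 11)) / (2(2x + 11)) = 55/(2(2x + 11)).
For x > 0 we have 2x + 11 > 2x, so |(-5x)/(2x + 11) + 5/2| = 55/(2(2x + 11)) < 55/(2·2x) = (55/4)/x.
Thus |(-5x)/(2x + 11) + 5/2| < eps whenever x > (55/4)/eps.
Take K = (55/4)/eps. If x > K then |(-5x)/(2x + 11) + 5/2| < (55/4)/x < eps.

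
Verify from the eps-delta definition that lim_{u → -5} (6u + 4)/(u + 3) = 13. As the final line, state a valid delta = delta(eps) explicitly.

delta = min(1, (1/7)eps)

Let eps > 0 be given. We want delta > 0 with 0 < |u + 5| < delta ⇒ |(6u + 4)/(u + 3) − 13| < eps.
Combining over a common denominator, (6u + 4)/(u + 3) − 13 = [(6u + 4)·(-2) − (-26)·(u + 3)] / [(-2)·(u + 3)] = 14(u + 5) / ((-2)(u + 3)).
So |(6u + 4)/(u + 3) − 13| = 14|u + 5| / (2·|u + 3|).
Require delta ≤ 1, so |u + 3| ≥ |-2| − |u + 5| > 2 − 1 = 1.
Hence |(6u + 4)/(u + 3) − 13| < 14|u + 5|/(2·1) = 7|u + 5|, which is < eps once |u + 5| < (1/7)eps.
Take delta = min(1, (1/7)eps). Then 0 < |u + 5| < delta forces both bounds, so |(6u + 4)/(u + 3) − 13| < eps.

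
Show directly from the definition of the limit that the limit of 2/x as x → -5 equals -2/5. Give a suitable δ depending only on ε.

Let ε > 0. We seek δ > 0 such that 0 < |x + 5| < δ implies |2/x + 2/5| < ε.
|2/x + 2/5| = 2·|-5 − x|/(5·|x|) = 2|x + 5|/(5|x|).
Restrict δ ≤ 5/2. Then |x + 5| < 5/2 gives |x| > 5/2, so 5|x| > 25/2.
Then |2/x + 2/5| < 2|x + 5|/(25/2), which is < ε when |x + 5| < (25/4)ε.
Take δ = min(5/2, (25/4)ε). Then 0 < |x + 5| < δ gives both |x + 5| < 5/2 and |x + 5| < (25/4)ε, so |2/x + 2/5| < ε.

δ = min(5/2, (25/4)ε)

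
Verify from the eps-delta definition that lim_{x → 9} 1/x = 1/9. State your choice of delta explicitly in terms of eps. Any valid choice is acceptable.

delta = min(9/2, (81/2)eps)

Fix eps > 0. We seek delta > 0 such that 0 < |x − 9| < delta implies |1/x − (1/9)| < eps.
|1/x − (1/9)| = |9 − x|/(9·|x|) = |x − 9|/(9|x|).
Restrict delta ≤ 9/2. Then |x − 9| < 9/2 gives |x| > 9/2, so 9|x| > 81/2.
Then |1/x − (1/9)| < |x − 9|/(81/2), which is < eps when |x − 9| < (81/2)eps.
Take delta = min(9/2, (81/2)eps). Then 0 < |x − 9| < delta gives both |x − 9| < 9/2 and |x − 9| < (81/2)eps, so |1/x − (1/9)| < eps.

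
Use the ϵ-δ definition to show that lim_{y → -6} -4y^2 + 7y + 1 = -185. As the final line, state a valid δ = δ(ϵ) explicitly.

δ = min(1, ϵ/59)

Let ϵ > 0. We want δ > 0 such that 0 < |y + 6| < δ implies |(-4y^2 + 7y + 1) + 185| < ϵ.
(-4y^2 + 7y + 1) + 185 = -4y^2 + 7y + 186 = (y + 6)(-4y + 31).
So |(-4y^2 + 7y + 1) + 185| = |y + 6|·|-4y + 31|.
Assume first that |y + 6| < 1, so |y| < 7. Then |-4y + 31| ≤ 4·7 + 31 = 59.
Hence |(-4y^2 + 7y + 1) + 185| ≤ 59|y + 6| < ϵ provided |y + 6| < ϵ/59.
Take δ = min(1, ϵ/59). Then 0 < |y + 6| < δ gives both |y + 6| < 1 and |y + 6| < ϵ/59, so |(-4y^2 + 7y + 1) + 185| < ϵ.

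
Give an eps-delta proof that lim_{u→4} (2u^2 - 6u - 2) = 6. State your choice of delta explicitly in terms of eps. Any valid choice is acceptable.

delta = min(2, eps/14)

Suppose eps > 0. We want delta > 0 such that 0 < |u − 4| < delta implies |(2u^2 - 6u - 2) − 6| < eps.
(2u^2 - 6u - 2) − 6 = 2u^2 - 6u - 8 = (u − 4)(2u + 2).
So |(2u^2 - 6u - 2) − 6| = |u − 4|·|2u + 2|.
Require delta ≤ 2. Then |u − 4| < 2 gives |u| < 6, and by the triangle inequality |2u + 2| ≤ 2·6 + 2 = 14.
Hence |(2u^2 - 6u - 2) − 6| ≤ 14|u − 4| < eps provided |u − 4| < eps/14.
Choosing delta = min(2, eps/14) ensures both conditions, hence |(2u^2 - 6u - 2) − 6| < eps.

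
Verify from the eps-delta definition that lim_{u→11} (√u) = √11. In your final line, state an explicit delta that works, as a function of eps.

Let eps > 0. We want delta > 0 such that 0 < |u − 11| < delta implies |√u − √11| < eps.
Rationalise: √u − √11 = (u − 11)/(√u + √11), so |√u − √11| = |u − 11|/(√u + √11).
Restrict delta ≤ 11 so that |u − 11| < 11 forces u > 0, and then √u + √11 > √11.
Hence |√u − √11| < |u − 11|/√11, which is < eps once |u − 11| < √11·eps.
Take delta = min(11, √11·eps). If 0 < |u − 11| < delta then u > 0 and |√u − √11| < |u − 11|/√11 < eps.

delta = min(11, √11·eps)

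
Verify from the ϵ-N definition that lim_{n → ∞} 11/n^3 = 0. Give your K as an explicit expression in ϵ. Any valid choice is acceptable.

Let ϵ > 0 be given. For n ≥ 1, |11/n^3 − 0| = 11/n^3.
11/n^3 < ϵ ⇔ n^3 > 11/ϵ ⇔ n > (11/ϵ)^{1/3}.
Take K = (11/ϵ)^{1/3}. Then n > K implies 11/n^3 < ϵ.

K = (11/ϵ)^{1/3}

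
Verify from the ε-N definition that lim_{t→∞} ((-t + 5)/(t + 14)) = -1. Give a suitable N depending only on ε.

Let ε > 0 be given. We seek N > 0 such that t > N implies |(-t + 5)/(t + 14) + 1| < ε.
(-t + 5)/(t + 14) + 1 = ((-t + 5) − (-1)(t + 14)) / ((t + 14)) = 19/((t + 14)).
For t > 0 we have t + 14 > t, so |(-t + 5)/(t + 14) + 1| = 19/((t + 14)) < 19/(t) = 19/t.
Thus |(-t + 5)/(t + 14) + 1| < ε whenever t > 19/ε.
Take N = 19/ε. If t > N then |(-t + 5)/(t + 14) + 1| < 19/t < ε.

N = 19/ε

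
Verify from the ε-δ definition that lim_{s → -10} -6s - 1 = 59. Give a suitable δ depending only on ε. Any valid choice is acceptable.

Fix ε > 0. We need δ > 0 so that 0 < |s + 10| < δ implies |(-6s - 1) − 59| < ε.
Since (-6s - 1) − 59 = -6(s + 10), we have |(-6s - 1) − 59| = 6|s + 10|.
Thus it suffices that |s + 10| < ε/6.
Take δ = ε/6. If 0 < |s + 10| < δ then |(-6s - 1) − 59| = 6|s + 10| < 6·(ε/6) = ε.

δ = ε/6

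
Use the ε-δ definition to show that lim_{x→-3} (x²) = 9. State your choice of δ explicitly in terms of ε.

δ = min(1, ε/7)

Suppose ε > 0. We seek δ > 0 with 0 < |x + 3| < δ ⇒ |x² − 9| < ε.
Factor: x² − 9 = (x + 3)(x - 3), so |x² − 9| = |x + 3|·|x - 3|.
Impose δ ≤ 1 so that |x| < 4; then |x - 3| ≤ 7.
Hence |x² − 9| ≤ 7|x + 3|, which is < ε once |x + 3| < ε/7.
Take δ = min(1, ε/7). If 0 < |x + 3| < δ then both bounds hold and |x² − 9| ≤ 7|x + 3| < 7·(ε/7) = ε.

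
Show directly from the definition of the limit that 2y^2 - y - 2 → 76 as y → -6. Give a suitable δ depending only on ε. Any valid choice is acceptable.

δ = min(2, ε/29)

Let ε > 0. We want δ > 0 such that 0 < |y + 6| < δ implies |(2y^2 - y - 2) − 76| < ε.
(2y^2 - y - 2) − 76 = 2y^2 - y - 78 = (y + 6)(2y - 13).
So |(2y^2 - y - 2) − 76| = |y + 6|·|2y - 13|.
Require δ ≤ 2. Then |y + 6| < 2 gives |y| < 8, and by the triangle inequality |2y - 13| ≤ 2·8 + 13 = 29.
Hence |(2y^2 - y - 2) − 76| ≤ 29|y + 6| < ε provided |y + 6| < ε/29.
Choosing δ = min(2, ε/29) ensures both conditions, hence |(2y^2 - y - 2) − 76| < ε.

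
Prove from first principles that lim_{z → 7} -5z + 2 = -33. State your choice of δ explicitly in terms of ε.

Let ε > 0. We need δ > 0 so that 0 < |z − 7| < δ implies |(-5z + 2) + 33| < ε.
Since (-5z + 2) + 33 = -5(z − 7), we have |(-5z + 2) + 33| = 5|z − 7|.
So 5|z − 7| < ε exactly when |z − 7| < ε/5.
Choosing δ = ε/5 gives |(-5z + 2) + 33| = 5|z − 7| < ε whenever |z − 7| < δ.

δ = ε/5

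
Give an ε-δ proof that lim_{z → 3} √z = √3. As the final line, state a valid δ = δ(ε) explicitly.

Let ε > 0 be given. We want δ > 0 such that 0 < |z − 3| < δ implies |√z − √3| < ε.
Rationalise: √z − √3 = (z − 3)/(√z + √3), so |√z − √3| = |z − 3|/(√z + √3).
Restrict δ ≤ 3 so that |z − 3| < 3 forces z > 0, and then √z + √3 > √3.
Hence |√z − √3| < |z − 3|/√3, which is < ε once |z − 3| < √3·ε.
Take δ = min(3, √3·ε). If 0 < |z − 3| < δ then z > 0 and |√z − √3| < |z − 3|/√3 < ε.

δ = min(3, √3·ε)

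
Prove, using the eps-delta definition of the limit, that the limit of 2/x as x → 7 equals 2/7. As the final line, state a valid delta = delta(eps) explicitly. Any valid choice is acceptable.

delta = min(7/2, (49/4)eps)

Suppose eps > 0. We seek delta > 0 such that 0 < |x − 7| < delta implies |2/x − (2/7)| < eps.
|2/x − (2/7)| = 2·|7 − x|/(7·|x|) = 2|x − 7|/(7|x|).
Require delta ≤ 7/2 so that |x| > 7 − 7/2 = 7/2, hence 7|x| > 49/2.
Then |2/x − (2/7)| < 2|x − 7|/(49/2), which is < eps when |x − 7| < (49/4)eps.
Take delta = min(7/2, (49/4)eps). Then 0 < |x − 7| < delta gives both |x − 7| < 7/2 and |x − 7| < (49/4)eps, so |2/x − (2/7)| < eps.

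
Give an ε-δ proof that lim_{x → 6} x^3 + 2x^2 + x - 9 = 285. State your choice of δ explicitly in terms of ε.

Fix ε > 0. We want δ > 0 such that 0 < |x − 6| < δ implies |(x^3 + 2x^2 + x - 9) − 285| < ε.
(x^3 + 2x^2 + x - 9) − 285 = x^3 + 2x^2 + x - 294 = (x − 6)(x^2 + 8x + 49).
So |(x^3 + 2x^2 + x - 9) − 285| = |x − 6|·|x^2 + 8x + 49|.
Assume first that |x − 6| < 1, so |x| < 7. Then |x^2 + 8x + 49| ≤ 7^2 + 8·7 + 49 = 154.
Hence |(x^3 + 2x^2 + x - 9) − 285| ≤ 154|x − 6| < ε provided |x − 6| < ε/154.
Choosing δ = min(1, ε/154) ensures both conditions, hence |(x^3 + 2x^2 + x - 9) − 285| < ε.

δ = min(1, ε/154)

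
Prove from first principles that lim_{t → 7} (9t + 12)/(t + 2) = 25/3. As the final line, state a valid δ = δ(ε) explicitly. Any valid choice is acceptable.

Let ε > 0 be given. We want δ > 0 with 0 < |t − 7| < δ ⇒ |(9t + 12)/(t + 2) − (25/3)| < ε.
Combining over a common denominator, (9t + 12)/(t + 2) − (25/3) = [(9t + 12)·9 − 75·(t + 2)] / [9·(t + 2)] = 6(t − 7) / (9(t + 2)).
So |(9t + 12)/(t + 2) − (25/3)| = 6|t − 7| / (9·|t + 2|).
Require δ ≤ 9/2, so |t + 2| ≥ |9| − |t − 7| > 9 − 9/2 = 9/2.
Hence |(9t + 12)/(t + 2) − (25/3)| < 6|t − 7|/(9·(9/2)) = (4/27)|t − 7|, which is < ε once |t − 7| < (27/4)ε.
Take δ = min(9/2, (27/4)ε). Then 0 < |t − 7| < δ forces both bounds, so |(9t + 12)/(t + 2) − (25/3)| < ε.

δ = min(9/2, (27/4)ε)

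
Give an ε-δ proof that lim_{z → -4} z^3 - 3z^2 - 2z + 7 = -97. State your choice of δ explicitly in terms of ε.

Let ε > 0 be given. We want δ > 0 such that 0 < |z + 4| < δ implies |(z^3 - 3z^2 - 2z + 7) + 97| < ε.
(z^3 - 3z^2 - 2z + 7) + 97 = z^3 - 3z^2 - 2z + 104 = (z + 4)(z^2 - 7z + 26).
So |(z^3 - 3z^2 - 2z + 7) + 97| = |z + 4|·|z^2 - 7z + 26|.
Assume first that |z + 4| < 1, so |z| < 5. Then |z^2 - 7z + 26| ≤ 5^2 + 7·5 + 26 = 86.
Hence |(z^3 - 3z^2 - 2z + 7) + 97| ≤ 86|z + 4| < ε provided |z + 4| < ε/86.
Choosing δ = min(1, ε/86) ensures both conditions, hence |(z^3 - 3z^2 - 2z + 7) + 97| < ε.

δ = min(1, ε/86)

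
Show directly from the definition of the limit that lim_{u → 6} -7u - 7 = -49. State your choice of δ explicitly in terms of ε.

Let ε > 0. We need δ > 0 so that 0 < |u − 6| < δ implies |(-7u - 7) + 49| < ε.
Since (-7u - 7) + 49 = -7(u − 6), we have |(-7u - 7) + 49| = 7|u − 6|.
So 7|u − 6| < ε exactly when |u − 6| < ε/7.
Choosing δ = ε/7 gives |(-7u - 7) + 49| = 7|u − 6| < ε whenever |u − 6| < δ.

δ = ε/7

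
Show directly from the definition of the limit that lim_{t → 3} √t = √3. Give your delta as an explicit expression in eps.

delta = min(3, √3·eps)

Let eps > 0 be given. We want delta > 0 such that 0 < |t − 3| < delta implies |√t − √3| < eps.
Multiplying by the conjugate, |√t − √3| = |t − 3|/(√t + √3).
Restrict delta ≤ 3 so that |t − 3| < 3 forces t > 0, and then √t + √3 > √3.
Hence |√t − √3| < |t − 3|/√3, which is < eps once |t − 3| < √3·eps.
Take delta = min(3, √3·eps). If 0 < |t − 3| < delta then t > 0 and |√t − √3| < |t − 3|/√3 < eps.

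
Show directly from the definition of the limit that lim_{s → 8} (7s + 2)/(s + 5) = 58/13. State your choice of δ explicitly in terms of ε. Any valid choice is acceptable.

Suppose ε > 0. We want δ > 0 with 0 < |s − 8| < δ ⇒ |(7s + 2)/(s + 5) − (58/13)| < ε.
Combining over a common denominator, (7s + 2)/(s + 5) − (58/13) = [(7s + 2)·13 − 58·(s + 5)] / [13·(s + 5)] = 33(s − 8) / (13(s + 5)).
So |(7s + 2)/(s + 5) − (58/13)| = 33|s − 8| / (13·|s + 5|).
Require δ ≤ 13/2, so |s + 5| ≥ |13| − |s − 8| > 13 − 13/2 = 13/2.
Hence |(7s + 2)/(s + 5) − (58/13)| < 33|s − 8|/(13·(13/2)) = (66/169)|s − 8|, which is < ε once |s − 8| < (169/66)ε.
Take δ = min(13/2, (169/66)ε). Then 0 < |s − 8| < δ forces both bounds, so |(7s + 2)/(s + 5) − (58/13)| < ε.

δ = min(13/2, (169/66)ε)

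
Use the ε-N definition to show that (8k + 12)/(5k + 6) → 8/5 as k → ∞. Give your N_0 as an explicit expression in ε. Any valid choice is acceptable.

N_0 = (12/25)/ε

Suppose ε > 0. For k ≥ 1, |(8k + 12)/(5k + 6) − (8/5)| = |12|/(5(5k + 6)) = 12/(5(5k + 6)).
Since 5k + 6 ≥ 5k for k ≥ 1, this is ≤ 12/(5·5k) = (12/25)/k.
So |(8k + 12)/(5k + 6) − (8/5)| < ε whenever k > (12/25)/ε.
Take N_0 = (12/25)/ε. If k > N_0 then |(8k + 12)/(5k + 6) − (8/5)| ≤ (12/25)/k < ε.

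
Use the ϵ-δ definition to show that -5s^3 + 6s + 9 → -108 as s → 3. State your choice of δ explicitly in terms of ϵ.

δ = min(1, ϵ/179)

Suppose ϵ > 0. We want δ > 0 such that 0 < |s − 3| < δ implies |(-5s^3 + 6s + 9) + 108| < ϵ.
(-5s^3 + 6s + 9) + 108 = -5s^3 + 6s + 117 = (s − 3)(-5s^2 - 15s - 39).
So |(-5s^3 + 6s + 9) + 108| = |s − 3|·|-5s^2 - 15s - 39|.
Require δ ≤ 1. Then |s − 3| < 1 gives |s| < 4, and by the triangle inequality |-5s^2 - 15s - 39| ≤ 5·4^2 + 15·4 + 39 = 179.
Hence |(-5s^3 + 6s + 9) + 108| ≤ 179|s − 3| < ϵ provided |s − 3| < ϵ/179.
Choosing δ = min(1, ϵ/179) ensures both conditions, hence |(-5s^3 + 6s + 9) + 108| < ϵ.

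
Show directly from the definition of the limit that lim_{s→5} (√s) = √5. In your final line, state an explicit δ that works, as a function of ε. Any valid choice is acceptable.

Fix ε > 0. We want δ > 0 such that 0 < |s − 5| < δ implies |√s − √5| < ε.
Rationalise: √s − √5 = (s − 5)/(√s + √5), so |√s − √5| = |s − 5|/(√s + √5).
Restrict δ ≤ 5 so that |s − 5| < 5 forces s > 0, and then √s + √5 > √5.
Hence |√s − √5| < |s − 5|/√5, which is < ε once |s − 5| < √5·ε.
Take δ = min(5, √5·ε). If 0 < |s − 5| < δ then s > 0 and |√s − √5| < |s − 5|/√5 < ε.

δ = min(5, √5·ε)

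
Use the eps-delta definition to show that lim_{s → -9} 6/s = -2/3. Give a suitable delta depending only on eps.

delta = min(9/2, (27/4)eps)

Let eps > 0. We seek delta > 0 such that 0 < |s + 9| < delta implies |6/s + 2/3| < eps.
|6/s + 2/3| = 6·|-9 − s|/(9·|s|) = 6|s + 9|/(9|s|).
Require delta ≤ 9/2 so that |s| > 9 − 9/2 = 9/2, hence 9|s| > 81/2.
Then |6/s + 2/3| < 6|s + 9|/(81/2), which is < eps when |s + 9| < (27/4)eps.
Take delta = min(9/2, (27/4)eps). Then 0 < |s + 9| < delta gives both |s + 9| < 9/2 and |s + 9| < (27/4)eps, so |6/s + 2/3| < eps.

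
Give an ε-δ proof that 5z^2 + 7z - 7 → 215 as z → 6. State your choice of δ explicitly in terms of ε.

Fix ε > 0. We want δ > 0 such that 0 < |z − 6| < δ implies |(5z^2 + 7z - 7) − 215| < ε.
(5z^2 + 7z - 7) − 215 = 5z^2 + 7z - 222 = (z − 6)(5z + 37).
So |(5z^2 + 7z - 7) − 215| = |z − 6|·|5z + 37|.
Require δ ≤ 2. Then |z − 6| < 2 gives |z| < 8, and by the triangle inequality |5z + 37| ≤ 5·8 + 37 = 77.
Hence |(5z^2 + 7z - 7) − 215| ≤ 77|z − 6| < ε provided |z − 6| < ε/77.
Take δ = min(2, ε/77). Then 0 < |z − 6| < δ gives both |z − 6| < 2 and |z − 6| < ε/77, so |(5z^2 + 7z - 7) − 215| < ε.

δ = min(2, ε/77)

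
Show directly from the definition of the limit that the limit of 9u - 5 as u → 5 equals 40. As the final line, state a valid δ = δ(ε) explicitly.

Suppose ε > 0. We need δ > 0 so that 0 < |u − 5| < δ implies |(9u - 5) − 40| < ε.
Since (9u - 5) − 40 = 9(u − 5), we have |(9u - 5) − 40| = 9|u − 5|.
So 9|u − 5| < ε exactly when |u − 5| < ε/9.
Take δ = ε/9. If 0 < |u − 5| < δ then |(9u - 5) − 40| = 9|u − 5| < 9·(ε/9) = ε.

δ = ε/9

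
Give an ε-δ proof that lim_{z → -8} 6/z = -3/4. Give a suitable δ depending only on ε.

δ = min(4, (16/3)ε)

Let ε > 0 be given. We seek δ > 0 such that 0 < |z + 8| < δ implies |6/z + 3/4| < ε.
|6/z + 3/4| = 6·|-8 − z|/(8·|z|) = 6|z + 8|/(8|z|).
Restrict δ ≤ 4. Then |z + 8| < 4 gives |z| > 4, so 8|z| > 32.
Then |6/z + 3/4| < 6|z + 8|/32, which is < ε when |z + 8| < (16/3)ε.
Take δ = min(4, (16/3)ε). Then 0 < |z + 8| < δ gives both |z + 8| < 4 and |z + 8| < (16/3)ε, so |6/z + 3/4| < ε.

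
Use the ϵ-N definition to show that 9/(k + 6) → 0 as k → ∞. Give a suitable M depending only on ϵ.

Let ϵ > 0. For k ≥ 1, |9/(k + 6) − 0| = 9/(k + 6) ≤ 9/k.
We need 9/k < ϵ, i.e. k > 9/ϵ.
Take M = 9/ϵ. If k > M then |9/(k + 6)| ≤ 9/k < ϵ.

M = 9/ϵ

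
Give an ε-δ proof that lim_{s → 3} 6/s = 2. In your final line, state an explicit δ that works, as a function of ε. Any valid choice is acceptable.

Let ε > 0. We seek δ > 0 such that 0 < |s − 3| < δ implies |6/s − 2| < ε.
|6/s − 2| = 6·|3 − s|/(3·|s|) = 6|s − 3|/(3|s|).
Restrict δ ≤ 3/2. Then |s − 3| < 3/2 gives |s| > 3/2, so 3|s| > 9/2.
Then |6/s − 2| < 6|s − 3|/(9/2), which is < ε when |s − 3| < (3/4)ε.
Take δ = min(3/2, (3/4)ε). Then 0 < |s − 3| < δ gives both |s − 3| < 3/2 and |s − 3| < (3/4)ε, so |6/s − 2| < ε.

δ = min(3/2, (3/4)ε)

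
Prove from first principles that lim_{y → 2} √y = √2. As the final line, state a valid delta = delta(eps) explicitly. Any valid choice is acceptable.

Let eps > 0. We want delta > 0 such that 0 < |y − 2| < delta implies |√y − √2| < eps.
Rationalise: √y − √2 = (y − 2)/(√y + √2), so |√y − √2| = |y − 2|/(√y + √2).
Restrict delta ≤ 2 so that |y − 2| < 2 forces y > 0, and then √y + √2 > √2.
Hence |√y − √2| < |y − 2|/√2, which is < eps once |y − 2| < √2·eps.
Take delta = min(2, √2·eps). If 0 < |y − 2| < delta then y > 0 and |√y − √2| < |y − 2|/√2 < eps.

delta = min(2, √2·eps)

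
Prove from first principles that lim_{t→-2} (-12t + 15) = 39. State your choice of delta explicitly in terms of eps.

delta = eps/12

Let eps > 0 be given. We need delta > 0 so that 0 < |t + 2| < delta implies |(-12t + 15) − 39| < eps.
Since (-12t + 15) − 39 = -12(t + 2), we have |(-12t + 15) − 39| = 12|t + 2|.
So 12|t + 2| < eps exactly when |t + 2| < eps/12.
Choosing delta = eps/12 gives |(-12t + 15) − 39| = 12|t + 2| < eps whenever |t + 2| < delta.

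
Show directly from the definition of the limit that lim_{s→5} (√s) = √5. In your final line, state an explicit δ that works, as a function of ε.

δ = min(5, √5·ε)

Suppose ε > 0. We want δ > 0 such that 0 < |s − 5| < δ implies |√s − √5| < ε.
Multiplying by the conjugate, |√s − √5| = |s − 5|/(√s + √5).
Restrict δ ≤ 5 so that |s − 5| < 5 forces s > 0, and then √s + √5 > √5.
Hence |√s − √5| < |s − 5|/√5, which is < ε once |s − 5| < √5·ε.
Take δ = min(5, √5·ε). If 0 < |s − 5| < δ then s > 0 and |√s − √5| < |s − 5|/√5 < ε.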